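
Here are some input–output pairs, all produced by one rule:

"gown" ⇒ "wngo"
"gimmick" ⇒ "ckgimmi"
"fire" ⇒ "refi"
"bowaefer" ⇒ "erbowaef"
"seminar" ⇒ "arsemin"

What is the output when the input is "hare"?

The pattern: move the last 2 characters to the front (rotate right by 2).
On "hare" that produces "reha".

reha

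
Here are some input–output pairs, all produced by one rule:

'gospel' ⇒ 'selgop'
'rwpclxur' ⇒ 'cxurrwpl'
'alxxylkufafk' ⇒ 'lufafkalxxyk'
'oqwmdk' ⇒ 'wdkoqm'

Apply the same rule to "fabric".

Rule — swap the front and back halves of the string, then swap the first and last characters.
"fabric" → "ricfab" → "bicfar".
(Check on "rwpclxur": → "lxurrwpc" → "cxurrwpl" ✓)

bicfar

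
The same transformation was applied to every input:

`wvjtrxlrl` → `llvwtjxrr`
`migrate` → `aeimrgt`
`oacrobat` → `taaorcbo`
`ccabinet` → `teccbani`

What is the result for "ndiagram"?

The rule is to swap each adjacent pair of characters (1↔2, 3↔4, ...), then move the last 2 characters to the front (rotate right by 2).
"ndiagram" → "dnairgma" → "madnairg".
(Check on "ccabinet": → "ccbanite" → "teccbani" ✓)

madnairg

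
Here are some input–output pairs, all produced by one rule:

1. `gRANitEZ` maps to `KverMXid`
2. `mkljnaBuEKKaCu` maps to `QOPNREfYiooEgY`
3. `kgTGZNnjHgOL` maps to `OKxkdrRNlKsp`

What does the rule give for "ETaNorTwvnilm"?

ixErSVxAZRMPQ

What's happening: shift every letter 4 places forward in the alphabet (wrapping around), then flip the case of every letter.
On "ETaNorTwvnilm" that produces "ixErSVxAZRMPQ".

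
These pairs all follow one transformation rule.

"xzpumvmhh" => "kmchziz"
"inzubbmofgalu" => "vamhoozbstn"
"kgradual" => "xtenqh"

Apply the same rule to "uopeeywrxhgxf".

hbcrrljekut

The rule is to delete the last 2 characters, then shift every letter 13 places forward in the alphabet (wrapping around) — i.e. ROT13.
Applying that to "uopeeywrxhgxf" gives "hbcrrljekut".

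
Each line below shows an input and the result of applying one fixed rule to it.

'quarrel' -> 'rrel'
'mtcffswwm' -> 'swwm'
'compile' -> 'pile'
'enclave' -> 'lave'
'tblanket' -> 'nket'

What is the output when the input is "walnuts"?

nuts

The pattern: keep only the last 4 characters.
Doing the same to "walnuts": "nuts".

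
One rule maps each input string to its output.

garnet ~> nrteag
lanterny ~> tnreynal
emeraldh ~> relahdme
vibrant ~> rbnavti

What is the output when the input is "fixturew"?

The rule is to move the first 2 characters to the end (rotate left by 2), then swap each adjacent pair of characters (1↔2, 3↔4, ...).
"fixturew" → "xturewfi" → "txruweif".
(Check on "lanterny": → "nternyla" → "tnreynal" ✓)

txruweif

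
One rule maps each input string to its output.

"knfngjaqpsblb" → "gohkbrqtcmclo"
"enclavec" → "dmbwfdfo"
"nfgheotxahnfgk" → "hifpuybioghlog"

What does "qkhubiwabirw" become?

ivcjxbcjsxrl

The pattern: shift every letter 1 place forward in the alphabet (wrapping around), then move the first 2 characters to the end (rotate left by 2).
"qkhubiwabirw" → "rlivcjxbcjsx" → "ivcjxbcjsxrl".
(Check on "nfgheotxahnfgk": → "oghifpuybioghl" → "hifpuybioghlog" ✓)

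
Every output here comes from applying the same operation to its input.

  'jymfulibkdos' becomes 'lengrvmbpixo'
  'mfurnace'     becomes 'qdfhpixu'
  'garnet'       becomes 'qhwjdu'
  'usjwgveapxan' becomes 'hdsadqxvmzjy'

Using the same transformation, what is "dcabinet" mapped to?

The transformation: shift every letter 3 places forward in the alphabet (wrapping around), then swap the front and back halves of the string.
For "dcabinet", step one produces "gfdelqhw"; step two turns that into "lqhwgfde".

lqhwgfde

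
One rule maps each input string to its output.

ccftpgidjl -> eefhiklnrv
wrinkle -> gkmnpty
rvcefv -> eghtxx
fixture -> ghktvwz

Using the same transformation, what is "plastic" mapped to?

The pattern: sort the characters into alphabetical order, then shift every letter 2 places forward in the alphabet (wrapping around).
Starting from "plastic": after the first operation, "acilpst"; after the second, "ceknruv".

ceknruv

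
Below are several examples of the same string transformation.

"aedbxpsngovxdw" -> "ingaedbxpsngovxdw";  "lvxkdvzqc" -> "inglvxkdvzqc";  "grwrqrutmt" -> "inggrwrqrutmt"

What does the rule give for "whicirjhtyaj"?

ingwhicirjhtyaj

In each case the input is transformed by: prepend "ing".
So "whicirjhtyaj" becomes "ingwhicirjhtyaj".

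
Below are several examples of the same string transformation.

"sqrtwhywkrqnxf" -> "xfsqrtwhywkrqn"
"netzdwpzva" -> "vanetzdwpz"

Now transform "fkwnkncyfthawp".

wpfkwnkncyftha

Rule — move the last 2 characters to the front (rotate right by 2).
On "fkwnkncyfthawp" that produces "wpfkwnkncyftha".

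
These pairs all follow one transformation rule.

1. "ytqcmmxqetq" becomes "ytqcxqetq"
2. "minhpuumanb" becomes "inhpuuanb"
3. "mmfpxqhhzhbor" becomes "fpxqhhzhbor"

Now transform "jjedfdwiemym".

In each case the input is transformed by: remove every "m".
For "jjedfdwiemym" the result is "jjedfdwiey".

jjedfdwiey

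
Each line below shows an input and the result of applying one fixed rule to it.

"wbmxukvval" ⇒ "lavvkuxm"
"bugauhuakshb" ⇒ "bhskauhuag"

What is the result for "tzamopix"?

The rule is to delete the first 2 characters, then reverse the string.
On "tzamopix": the first step gives "amopix", and the second then gives "xipoma".

xipoma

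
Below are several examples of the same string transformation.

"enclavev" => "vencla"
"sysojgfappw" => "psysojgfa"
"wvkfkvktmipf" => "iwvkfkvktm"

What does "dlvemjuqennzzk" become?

zdlvemjuqenn

The pattern: delete the last 2 characters, then move the last character to the front.
Applying both steps to "dlvemjuqennzzk": "dlvemjuqennz", then "zdlvemjuqenn".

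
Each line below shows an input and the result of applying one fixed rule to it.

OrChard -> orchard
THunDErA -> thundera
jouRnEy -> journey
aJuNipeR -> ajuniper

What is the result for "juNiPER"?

What's happening: convert every letter to lowercase.
On "juNiPER" that produces "juniper".

juniper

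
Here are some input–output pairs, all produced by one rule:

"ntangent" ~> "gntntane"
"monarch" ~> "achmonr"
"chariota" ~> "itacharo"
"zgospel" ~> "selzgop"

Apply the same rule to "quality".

ltyquai

Each output is the input with this applied: move the last 3 characters to the front (rotate right by 3), then swap the first and last characters.
Starting from "quality": after the first operation, "ityqual"; after the second, "ltyquai".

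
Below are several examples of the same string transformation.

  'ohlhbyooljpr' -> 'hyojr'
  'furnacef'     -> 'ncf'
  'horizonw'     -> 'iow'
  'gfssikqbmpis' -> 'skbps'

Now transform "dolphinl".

pil

The rule is to delete the first 3 characters, then keep every other character starting from the first (positions 1st, 3rd, 5th, ...).
Starting from "dolphinl": after the first operation, "phinl"; after the second, "pil".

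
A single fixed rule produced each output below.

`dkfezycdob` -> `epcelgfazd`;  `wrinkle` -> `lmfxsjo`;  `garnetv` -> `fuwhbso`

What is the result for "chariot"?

Rule — move the last 3 characters to the front (rotate right by 3), then shift every letter 1 place forward in the alphabet (wrapping around).
On "chariot": the first step gives "iotchar", and the second then gives "jpudibs".

jpudibs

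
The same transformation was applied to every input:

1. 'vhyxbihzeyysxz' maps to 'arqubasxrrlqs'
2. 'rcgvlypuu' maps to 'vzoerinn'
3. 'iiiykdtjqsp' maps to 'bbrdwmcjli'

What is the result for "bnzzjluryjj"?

In each case the input is transformed by: delete the first character, then shift every letter 7 places backward in the alphabet (wrapping around).
"bnzzjluryjj" → "nzzjluryjj" → "gsscenkrcc".

gsscenkrcc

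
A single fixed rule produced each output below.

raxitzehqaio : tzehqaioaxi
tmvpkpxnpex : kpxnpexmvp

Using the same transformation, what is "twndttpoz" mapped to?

Rule — delete the first character, then move the first 3 characters to the end (rotate left by 3).
"twndttpoz" → "wndttpoz" → "ttpozwnd".

ttpozwnd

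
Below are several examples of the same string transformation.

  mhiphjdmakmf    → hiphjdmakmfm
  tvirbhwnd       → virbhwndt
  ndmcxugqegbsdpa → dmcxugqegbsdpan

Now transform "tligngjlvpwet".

ligngjlvpwett

Looking at the pairs, the operation is to move the first character to the end.
For "tligngjlvpwet" the result is "ligngjlvpwett".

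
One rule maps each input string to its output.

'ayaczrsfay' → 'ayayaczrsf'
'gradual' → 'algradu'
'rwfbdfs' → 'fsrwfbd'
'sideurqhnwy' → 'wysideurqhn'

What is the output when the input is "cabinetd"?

tdcabine

The transformation: move the last 2 characters to the front (rotate right by 2).
"cabinetd" → "tdcabine".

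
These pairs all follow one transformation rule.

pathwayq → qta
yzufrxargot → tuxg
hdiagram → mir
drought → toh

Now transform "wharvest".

tae

Each output is the input with this applied: move the last character to the front, then keep one character in every 3, starting at position 1 (positions 1st, 4th, 7th, ...).
For "wharvest", step one produces "twharves"; step two turns that into "tae".
(Check on "yzufrxargot": → "tyzufrxargo" → "tuxg" ✓)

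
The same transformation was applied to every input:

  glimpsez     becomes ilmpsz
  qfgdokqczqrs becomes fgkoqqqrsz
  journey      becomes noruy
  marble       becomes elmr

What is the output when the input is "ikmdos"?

Rule — sort the characters into alphabetical order, then delete the first 2 characters.
"ikmdos" → "dikmos" → "kmos".

kmos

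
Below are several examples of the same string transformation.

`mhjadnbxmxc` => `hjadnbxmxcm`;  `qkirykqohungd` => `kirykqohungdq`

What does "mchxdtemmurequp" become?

The transformation: move the first character to the end.
Applying that to "mchxdtemmurequp" gives "chxdtemmurequpm".

chxdtemmurequpm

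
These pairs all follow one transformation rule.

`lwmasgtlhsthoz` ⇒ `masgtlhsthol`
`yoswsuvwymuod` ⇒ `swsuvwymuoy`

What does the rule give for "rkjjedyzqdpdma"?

Each output is the input with this applied: swap the first and last characters, then delete the first 2 characters.
"rkjjedyzqdpdma" → "jjedyzqdpdmr".

jjedyzqdpdmr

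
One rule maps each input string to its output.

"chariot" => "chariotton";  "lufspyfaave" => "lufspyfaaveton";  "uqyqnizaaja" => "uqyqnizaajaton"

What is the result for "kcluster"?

kclusterton

In each case the input is transformed by: append "ton".
So "kcluster" becomes "kclusterton".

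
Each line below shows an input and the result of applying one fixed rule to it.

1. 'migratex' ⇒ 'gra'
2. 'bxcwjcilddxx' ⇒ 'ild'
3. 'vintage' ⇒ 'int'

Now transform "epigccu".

pig

Looking at the pairs, the operation is to move the last 3 characters to the front (rotate right by 3), then keep only the last 3 characters.
Starting from "epigccu": after the first operation, "ccuepig"; after the second, "pig".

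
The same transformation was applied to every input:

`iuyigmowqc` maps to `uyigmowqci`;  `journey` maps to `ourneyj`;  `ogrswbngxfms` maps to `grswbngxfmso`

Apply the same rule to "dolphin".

The transformation: move the first character to the end.
"dolphin" → "olphind".

olphind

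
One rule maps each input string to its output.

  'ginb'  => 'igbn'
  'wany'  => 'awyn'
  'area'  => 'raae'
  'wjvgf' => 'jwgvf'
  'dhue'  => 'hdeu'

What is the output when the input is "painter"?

In each case the input is transformed by: swap each adjacent pair of characters (1↔2, 3↔4, ...).
On "painter" that produces "apnietr".

apnietr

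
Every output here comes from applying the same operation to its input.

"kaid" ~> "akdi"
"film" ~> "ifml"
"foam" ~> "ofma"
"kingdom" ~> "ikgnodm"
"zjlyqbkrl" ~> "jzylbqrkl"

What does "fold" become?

The transformation: swap each adjacent pair of characters (1↔2, 3↔4, ...).
"fold" → "ofdl".

ofdl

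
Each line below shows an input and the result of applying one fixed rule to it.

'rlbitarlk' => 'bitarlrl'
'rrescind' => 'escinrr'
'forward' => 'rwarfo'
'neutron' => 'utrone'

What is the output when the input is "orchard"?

charor

What's happening: delete the last character, then move the first 2 characters to the end (rotate left by 2).
On "orchard": the first step gives "orchar", and the second then gives "charor".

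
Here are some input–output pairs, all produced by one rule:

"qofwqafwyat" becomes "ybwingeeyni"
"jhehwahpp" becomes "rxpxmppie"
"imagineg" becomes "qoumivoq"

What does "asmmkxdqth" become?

The pattern: shift every letter 8 places forward in the alphabet (wrapping around), then take characters alternately from the front and the back (1st, last, 2nd, 2nd-last, ...).
On "asmmkxdqth": the first step gives "iauusflybp", and the second then gives "ipabuyulsf".
(Check on "jhehwahpp": → "rpmpeipxx" → "rxpxmppie" ✓)

ipabuyulsf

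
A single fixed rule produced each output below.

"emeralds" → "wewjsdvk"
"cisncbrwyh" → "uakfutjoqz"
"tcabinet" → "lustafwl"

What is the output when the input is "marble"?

esjtdw

Each output is the input with this applied: shift every letter 8 places backward in the alphabet (wrapping around).
Applying that to "marble" gives "esjtdw".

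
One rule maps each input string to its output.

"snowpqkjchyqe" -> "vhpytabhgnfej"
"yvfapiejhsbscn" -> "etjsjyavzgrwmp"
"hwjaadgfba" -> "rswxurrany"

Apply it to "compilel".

Looking at the pairs, the operation is to reverse the string, then shift every letter 9 places backward in the alphabet (wrapping around).
Starting from "compilel": after the first operation, "lelipmoc"; after the second, "cvczgdft".

cvczgdft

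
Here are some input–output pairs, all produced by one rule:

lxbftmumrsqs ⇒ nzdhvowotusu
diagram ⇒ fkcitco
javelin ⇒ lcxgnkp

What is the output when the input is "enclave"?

The rule is to shift every letter 2 places forward in the alphabet (wrapping around).
On "enclave" that produces "gpencxg".

gpencxg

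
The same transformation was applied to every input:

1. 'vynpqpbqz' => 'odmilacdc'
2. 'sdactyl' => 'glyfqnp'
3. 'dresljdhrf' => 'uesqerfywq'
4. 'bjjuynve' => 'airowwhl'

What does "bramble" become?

oyroenz

Each output is the input with this applied: shift every letter 13 places forward in the alphabet (wrapping around) — i.e. ROT13, then move the last 3 characters to the front (rotate right by 3).
"bramble" → "oenzoyr" → "oyroenz".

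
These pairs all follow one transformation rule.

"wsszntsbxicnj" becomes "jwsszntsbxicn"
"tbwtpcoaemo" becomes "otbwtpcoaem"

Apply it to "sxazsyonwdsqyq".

The rule is to move the last character to the front.
On "sxazsyonwdsqyq" that produces "qsxazsyonwdsqy".

qsxazsyonwdsqy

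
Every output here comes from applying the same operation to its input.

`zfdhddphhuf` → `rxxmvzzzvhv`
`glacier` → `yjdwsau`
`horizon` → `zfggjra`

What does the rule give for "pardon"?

hfsgjv

The transformation: take characters alternately from the front and the back (1st, last, 2nd, 2nd-last, ...), then shift every letter 8 places backward in the alphabet (wrapping around).
So "pardon" becomes "hfsgjv".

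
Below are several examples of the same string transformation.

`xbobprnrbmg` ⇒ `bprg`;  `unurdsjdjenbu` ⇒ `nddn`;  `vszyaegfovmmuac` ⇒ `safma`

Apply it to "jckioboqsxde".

coqd

The rule is to keep one character in every 3, starting at position 2 (positions 2nd, 5th, 8th, ...).
For "jckioboqsxde" the result is "coqd".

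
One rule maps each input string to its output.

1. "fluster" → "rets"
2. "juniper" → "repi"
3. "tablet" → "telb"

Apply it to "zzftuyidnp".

Looking at the pairs, the operation is to reverse the string, then keep only the first 4 characters.
"zzftuyidnp" → "pndiyutfzz" → "pndi".

pndi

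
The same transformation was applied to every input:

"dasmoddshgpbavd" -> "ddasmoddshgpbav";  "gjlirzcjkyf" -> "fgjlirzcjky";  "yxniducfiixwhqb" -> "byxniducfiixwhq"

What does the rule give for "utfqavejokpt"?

The transformation: move the last character to the front.
"utfqavejokpt" → "tutfqavejokp".

tutfqavejokp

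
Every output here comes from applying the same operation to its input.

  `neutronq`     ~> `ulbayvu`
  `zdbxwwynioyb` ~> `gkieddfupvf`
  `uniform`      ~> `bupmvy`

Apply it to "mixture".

Looking at the pairs, the operation is to shift every letter 7 places forward in the alphabet (wrapping around), then delete the last character.
"mixture" → "tpeabyl" → "tpeaby".

tpeaby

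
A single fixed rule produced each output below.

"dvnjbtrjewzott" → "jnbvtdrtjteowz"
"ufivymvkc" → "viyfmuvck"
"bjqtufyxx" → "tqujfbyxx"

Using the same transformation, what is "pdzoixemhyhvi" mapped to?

ozidxpeimvhhy

In each case the input is transformed by: move the first 3 characters to the end (rotate left by 3), then take characters alternately from the front and the back (1st, last, 2nd, 2nd-last, ...).
Starting from "pdzoixemhyhvi": after the first operation, "oixemhyhvipdz"; after the second, "ozidxpeimvhhy".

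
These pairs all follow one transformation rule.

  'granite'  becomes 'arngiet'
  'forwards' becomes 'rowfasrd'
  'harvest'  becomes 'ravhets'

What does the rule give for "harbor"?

rabhor

Looking at the pairs, the operation is to move the first 2 characters to the end (rotate left by 2), then take characters alternately from the front and the back (1st, last, 2nd, 2nd-last, ...).
On "harbor": the first step gives "rborha", and the second then gives "rabhor".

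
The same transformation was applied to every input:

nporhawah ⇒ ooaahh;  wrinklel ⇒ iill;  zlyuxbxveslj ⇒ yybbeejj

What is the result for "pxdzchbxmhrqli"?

ddhhmmqq

The transformation: keep one character in every 3, starting at position 3 (positions 3rd, 6th, 9th, ...), then double every character.
On "pxdzchbxmhrqli": the first step gives "dhmq", and the second then gives "ddhhmmqq".
(Check on "nporhawah": → "oah" → "ooaahh" ✓)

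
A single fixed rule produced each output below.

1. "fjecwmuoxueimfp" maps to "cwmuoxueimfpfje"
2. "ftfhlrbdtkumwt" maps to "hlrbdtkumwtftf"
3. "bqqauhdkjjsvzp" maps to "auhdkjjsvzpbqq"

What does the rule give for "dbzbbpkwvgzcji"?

In each case the input is transformed by: move the first 3 characters to the end (rotate left by 3).
For "dbzbbpkwvgzcji" the result is "bbpkwvgzcjidbz".

bbpkwvgzcjidbz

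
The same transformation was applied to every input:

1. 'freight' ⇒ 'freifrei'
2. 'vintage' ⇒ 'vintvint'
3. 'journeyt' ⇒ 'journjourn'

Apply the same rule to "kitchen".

The rule is to delete the last 3 characters, then write the whole string twice.
Doing the same to "kitchen": "kitckitc".

kitckitc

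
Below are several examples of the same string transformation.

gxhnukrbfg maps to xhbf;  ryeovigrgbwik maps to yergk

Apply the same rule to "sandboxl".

The rule is to swap each adjacent pair of characters (1↔2, 3↔4, ...), then keep one character in every 3, starting at position 1 (positions 1st, 4th, 7th, ...).
For "sandboxl", step one produces "asdnoblx"; step two turns that into "anl".
(Check on "gxhnukrbfg": → "xgnhkubrgf" → "xhbf" ✓)

anl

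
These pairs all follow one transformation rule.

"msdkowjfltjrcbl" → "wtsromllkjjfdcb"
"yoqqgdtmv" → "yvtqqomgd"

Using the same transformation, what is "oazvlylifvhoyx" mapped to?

The rule is to sort the characters into reverse alphabetical order.
Applying that to "oazvlylifvhoyx" gives "zyyxvvoollihfa".

zyyxvvoollihfa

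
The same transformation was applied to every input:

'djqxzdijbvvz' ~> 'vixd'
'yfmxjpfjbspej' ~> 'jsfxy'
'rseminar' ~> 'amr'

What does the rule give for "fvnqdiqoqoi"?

Looking at the pairs, the operation is to keep one character in every 3, starting at position 1 (positions 1st, 4th, 7th, ...), then reverse the string.
Starting from "fvnqdiqoqoi": after the first operation, "fqqo"; after the second, "oqqf".

oqqf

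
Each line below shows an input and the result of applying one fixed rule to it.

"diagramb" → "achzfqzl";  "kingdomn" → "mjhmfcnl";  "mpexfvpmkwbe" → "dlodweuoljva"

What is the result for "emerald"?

Each output is the input with this applied: move the last character to the front, then shift every letter 1 place backward in the alphabet (wrapping around).
Starting from "emerald": after the first operation, "demeral"; after the second, "cdldqzk".

cdldqzk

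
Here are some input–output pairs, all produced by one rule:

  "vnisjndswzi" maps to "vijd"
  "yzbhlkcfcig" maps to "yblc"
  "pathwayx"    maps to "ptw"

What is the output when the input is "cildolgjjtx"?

clog

In each case the input is transformed by: delete the last 3 characters, then keep every other character starting from the first (positions 1st, 3rd, 5th, ...).
On "cildolgjjtx": the first step gives "cildolgj", and the second then gives "clog".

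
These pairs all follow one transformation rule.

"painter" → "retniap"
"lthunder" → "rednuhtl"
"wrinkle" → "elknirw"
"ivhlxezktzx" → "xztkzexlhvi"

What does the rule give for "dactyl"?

What's happening: reverse the string.
Applying that to "dactyl" gives "lytcad".

lytcad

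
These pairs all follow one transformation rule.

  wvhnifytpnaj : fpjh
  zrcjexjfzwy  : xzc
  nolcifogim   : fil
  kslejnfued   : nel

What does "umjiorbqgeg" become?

In each case the input is transformed by: keep one character in every 3, starting at position 3 (positions 3rd, 6th, 9th, ...), then move the first character to the end.
Working it through for "umjiorbqgeg": intermediate "jrg", final "rgj".

rgj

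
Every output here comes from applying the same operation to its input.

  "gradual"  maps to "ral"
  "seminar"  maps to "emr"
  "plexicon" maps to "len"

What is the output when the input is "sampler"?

The transformation: swap each adjacent pair of characters (1↔2, 3↔4, ...), then keep one character in every 3, starting at position 1 (positions 1st, 4th, 7th, ...).
On "sampler": the first step gives "aspmelr", and the second then gives "amr".

amr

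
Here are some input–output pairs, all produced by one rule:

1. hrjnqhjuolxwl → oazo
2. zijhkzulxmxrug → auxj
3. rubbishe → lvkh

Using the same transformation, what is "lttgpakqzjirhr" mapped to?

luku

The pattern: shift every letter 3 places forward in the alphabet (wrapping around), then keep only the last 4 characters.
Applying both steps to "lttgpakqzjirhr": "owwjsdntcmluku", then "luku".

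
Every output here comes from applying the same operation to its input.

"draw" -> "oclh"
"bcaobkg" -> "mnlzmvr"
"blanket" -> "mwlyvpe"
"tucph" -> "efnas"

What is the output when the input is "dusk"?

ofdv

The pattern: shift every letter 11 places forward in the alphabet (wrapping around).
"dusk" → "ofdv".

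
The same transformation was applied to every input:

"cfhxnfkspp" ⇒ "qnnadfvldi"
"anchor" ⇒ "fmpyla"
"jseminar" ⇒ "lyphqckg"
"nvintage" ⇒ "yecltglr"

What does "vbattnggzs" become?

The rule is to shift every letter 2 places backward in the alphabet (wrapping around), then move the last 3 characters to the front (rotate right by 3).
Applying both steps to "vbattnggzs": "tzyrrleexq", then "exqtzyrrle".

exqtzyrrle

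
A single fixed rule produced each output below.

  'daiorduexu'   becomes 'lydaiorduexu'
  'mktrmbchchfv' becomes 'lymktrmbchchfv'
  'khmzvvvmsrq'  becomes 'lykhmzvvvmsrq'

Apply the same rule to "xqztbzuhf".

The transformation: prepend "ly".
"xqztbzuhf" → "lyxqztbzuhf".

lyxqztbzuhf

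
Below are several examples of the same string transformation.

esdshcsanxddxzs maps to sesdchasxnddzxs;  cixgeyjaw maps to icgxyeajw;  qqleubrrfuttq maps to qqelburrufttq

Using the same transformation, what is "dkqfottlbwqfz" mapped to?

The rule is to swap each adjacent pair of characters (1↔2, 3↔4, ...).
Doing the same to "dkqfottlbwqfz": "kdfqtoltwbfqz".

kdfqtoltwbfqz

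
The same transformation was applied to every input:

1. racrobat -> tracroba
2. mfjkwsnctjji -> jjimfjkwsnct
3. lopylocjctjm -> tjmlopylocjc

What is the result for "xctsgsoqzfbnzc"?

bnzcxctsgsoqzf

In each case the input is transformed by: swap the front and back halves of the string, then move the first 3 characters to the end (rotate left by 3).
Applying that to "xctsgsoqzfbnzc" gives "bnzcxctsgsoqzf".
(Check on "lopylocjctjm": → "cjctjmlopylo" → "tjmlopylocjc" ✓)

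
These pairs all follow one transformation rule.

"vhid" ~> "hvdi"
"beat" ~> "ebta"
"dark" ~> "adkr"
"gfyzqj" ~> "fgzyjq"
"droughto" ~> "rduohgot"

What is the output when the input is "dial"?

idla

Looking at the pairs, the operation is to swap each adjacent pair of characters (1↔2, 3↔4, ...).
Applying that to "dial" gives "idla".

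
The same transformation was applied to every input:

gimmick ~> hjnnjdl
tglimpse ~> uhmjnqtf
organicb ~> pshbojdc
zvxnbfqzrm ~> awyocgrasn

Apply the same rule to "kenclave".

What's happening: shift every letter 1 place forward in the alphabet (wrapping around).
For "kenclave" the result is "lfodmbwf".

lfodmbwf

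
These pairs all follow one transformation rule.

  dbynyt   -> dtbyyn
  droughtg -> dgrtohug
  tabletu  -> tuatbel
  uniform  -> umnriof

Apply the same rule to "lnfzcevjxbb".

Looking at the pairs, the operation is to take characters alternately from the front and the back (1st, last, 2nd, 2nd-last, ...).
On "lnfzcevjxbb" that produces "lbnbfxzjcve".

lbnbfxzjcve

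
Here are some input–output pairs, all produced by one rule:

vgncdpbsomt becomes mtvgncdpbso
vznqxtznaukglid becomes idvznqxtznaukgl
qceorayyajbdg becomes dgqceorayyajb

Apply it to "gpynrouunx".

Rule — move the last 2 characters to the front (rotate right by 2).
For "gpynrouunx" the result is "nxgpynrouu".

nxgpynrouu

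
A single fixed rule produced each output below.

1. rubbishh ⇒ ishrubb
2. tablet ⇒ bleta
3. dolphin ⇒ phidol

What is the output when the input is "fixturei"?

The transformation: delete the last character, then move the last 3 characters to the front (rotate right by 3).
Applying both steps to "fixturei": "fixture", then "urefixt".

urefixt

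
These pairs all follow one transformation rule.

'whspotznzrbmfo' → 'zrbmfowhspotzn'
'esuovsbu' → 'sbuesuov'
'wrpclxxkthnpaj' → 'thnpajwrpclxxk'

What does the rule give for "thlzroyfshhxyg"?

Each output is the input with this applied: swap the front and back halves of the string, then move the first character to the end.
Working it through for "thlzroyfshhxyg": intermediate "fshhxygthlzroy", final "shhxygthlzroyf".

shhxygthlzroyf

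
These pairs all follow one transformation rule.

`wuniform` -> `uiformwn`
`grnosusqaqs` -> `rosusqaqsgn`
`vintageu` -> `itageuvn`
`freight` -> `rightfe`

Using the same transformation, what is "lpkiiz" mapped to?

Looking at the pairs, the operation is to move the first 2 characters to the end (rotate left by 2), then swap the first and last characters.
Applying both steps to "lpkiiz": "kiizlp", then "piizlk".

piizlk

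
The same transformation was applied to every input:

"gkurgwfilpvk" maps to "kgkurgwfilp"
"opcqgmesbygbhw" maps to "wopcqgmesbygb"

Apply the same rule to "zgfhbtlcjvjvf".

Each output is the input with this applied: move the last character to the front, then delete the last character.
Applying both steps to "zgfhbtlcjvjvf": "fzgfhbtlcjvjv", then "fzgfhbtlcjvj".

fzgfhbtlcjvj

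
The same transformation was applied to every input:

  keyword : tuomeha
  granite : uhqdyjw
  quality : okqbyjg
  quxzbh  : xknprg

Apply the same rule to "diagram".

In each case the input is transformed by: shift every letter 10 places backward in the alphabet (wrapping around), then swap the first and last characters.
Applying both steps to "diagram": "tyqwhqc", then "cyqwhqt".

cyqwhqt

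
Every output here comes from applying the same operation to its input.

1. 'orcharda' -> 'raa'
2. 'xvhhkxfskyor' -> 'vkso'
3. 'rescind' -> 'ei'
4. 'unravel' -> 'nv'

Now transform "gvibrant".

vrt

The transformation: keep one character in every 3, starting at position 2 (positions 2nd, 5th, 8th, ...).
Applying that to "gvibrant" gives "vrt".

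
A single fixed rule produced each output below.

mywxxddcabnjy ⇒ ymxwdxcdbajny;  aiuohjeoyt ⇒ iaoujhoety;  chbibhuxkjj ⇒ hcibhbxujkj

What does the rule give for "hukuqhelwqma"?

uhukhqleqwam

Looking at the pairs, the operation is to swap each adjacent pair of characters (1↔2, 3↔4, ...).
So "hukuqhelwqma" becomes "uhukhqleqwam".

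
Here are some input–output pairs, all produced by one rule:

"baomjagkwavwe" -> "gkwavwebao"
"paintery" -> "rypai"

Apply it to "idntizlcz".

Rule — move the first 3 characters to the end (rotate left by 3), then delete the first 3 characters.
"idntizlcz" → "tizlczidn" → "lczidn".

lczidn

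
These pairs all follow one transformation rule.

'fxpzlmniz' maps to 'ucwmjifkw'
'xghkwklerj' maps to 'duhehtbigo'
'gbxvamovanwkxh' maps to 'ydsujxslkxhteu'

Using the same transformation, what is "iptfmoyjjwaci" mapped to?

mfcqljgvtgzxf

The pattern: shift every letter 3 places backward in the alphabet (wrapping around), then swap each adjacent pair of characters (1↔2, 3↔4, ...).
"iptfmoyjjwaci" → "fmqcjlvggtxzf" → "mfcqljgvtgzxf".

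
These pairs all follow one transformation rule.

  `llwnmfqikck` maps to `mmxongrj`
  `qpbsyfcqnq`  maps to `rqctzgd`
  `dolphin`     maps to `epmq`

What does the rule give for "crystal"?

The rule is to shift every letter 1 place forward in the alphabet (wrapping around), then delete the last 3 characters.
Starting from "crystal": after the first operation, "dsztubm"; after the second, "dszt".

dszt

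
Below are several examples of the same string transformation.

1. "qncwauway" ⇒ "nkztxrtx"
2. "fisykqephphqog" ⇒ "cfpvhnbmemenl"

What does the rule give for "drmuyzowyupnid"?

Each output is the input with this applied: delete the last character, then shift every letter 3 places backward in the alphabet (wrapping around).
"drmuyzowyupnid" → "drmuyzowyupni" → "aojrvwltvrmkf".

aojrvwltvrmkf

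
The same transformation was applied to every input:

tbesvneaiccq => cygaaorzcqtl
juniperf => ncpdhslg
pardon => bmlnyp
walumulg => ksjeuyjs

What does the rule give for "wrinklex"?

ijcvupgl

Looking at the pairs, the operation is to shift every letter 2 places backward in the alphabet (wrapping around), then swap the front and back halves of the string.
Starting from "wrinklex": after the first operation, "upglijcv"; after the second, "ijcvupgl".
(Check on "juniperf": → "hslgncpd" → "ncpdhslg" ✓)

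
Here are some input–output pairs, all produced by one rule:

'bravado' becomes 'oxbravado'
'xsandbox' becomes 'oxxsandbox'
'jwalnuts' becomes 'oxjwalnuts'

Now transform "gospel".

The transformation: prepend "ox".
Doing the same to "gospel": "oxgospel".

oxgospel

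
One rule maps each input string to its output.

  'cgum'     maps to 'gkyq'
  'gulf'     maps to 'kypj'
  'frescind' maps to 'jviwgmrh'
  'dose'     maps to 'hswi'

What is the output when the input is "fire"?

Each output is the input with this applied: shift every letter 4 places forward in the alphabet (wrapping around).
Applying that to "fire" gives "jmvi".

jmvi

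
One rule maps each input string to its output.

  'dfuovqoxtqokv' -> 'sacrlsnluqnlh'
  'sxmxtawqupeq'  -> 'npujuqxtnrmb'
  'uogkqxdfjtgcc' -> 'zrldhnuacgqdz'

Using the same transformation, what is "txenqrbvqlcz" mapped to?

wqubknoysniz

Looking at the pairs, the operation is to shift every letter 3 places backward in the alphabet (wrapping around), then move the last character to the front.
"txenqrbvqlcz" → "wqubknoysniz".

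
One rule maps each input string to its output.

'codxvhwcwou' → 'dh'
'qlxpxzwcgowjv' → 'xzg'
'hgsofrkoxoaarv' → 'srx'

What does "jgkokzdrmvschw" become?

What's happening: delete the last 3 characters, then keep one character in every 3, starting at position 3 (positions 3rd, 6th, 9th, ...).
On "jgkokzdrmvschw": the first step gives "jgkokzdrmvs", and the second then gives "kzm".

kzm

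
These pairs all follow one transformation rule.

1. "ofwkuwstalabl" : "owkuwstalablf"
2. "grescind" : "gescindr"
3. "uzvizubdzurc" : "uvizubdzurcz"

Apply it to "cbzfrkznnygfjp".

czfrkznnygfjpb

The transformation: move the first character to the end, then swap the first and last characters.
Working it through for "cbzfrkznnygfjp": intermediate "bzfrkznnygfjpc", final "czfrkznnygfjpb".
(Check on "ofwkuwstalabl": → "fwkuwstalablo" → "owkuwstalablf" ✓)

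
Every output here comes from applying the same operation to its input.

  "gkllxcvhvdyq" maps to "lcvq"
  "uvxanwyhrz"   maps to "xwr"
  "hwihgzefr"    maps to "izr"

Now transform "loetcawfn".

The rule is to keep one character in every 3, starting at position 3 (positions 3rd, 6th, 9th, ...).
So "loetcawfn" becomes "ean".

ean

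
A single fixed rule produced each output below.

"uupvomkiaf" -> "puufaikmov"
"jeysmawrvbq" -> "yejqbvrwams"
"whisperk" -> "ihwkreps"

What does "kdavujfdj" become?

The pattern: move the first 3 characters to the end (rotate left by 3), then reverse the string.
Applying both steps to "kdavujfdj": "vujfdjkda", then "adkjdfjuv".

adkjdfjuv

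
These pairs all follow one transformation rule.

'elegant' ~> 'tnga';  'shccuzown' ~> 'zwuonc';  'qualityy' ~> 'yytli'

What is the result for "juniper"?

rpie

The rule is to delete the first 3 characters, then sort the characters into reverse alphabetical order.
Doing the same to "juniper": "rpie".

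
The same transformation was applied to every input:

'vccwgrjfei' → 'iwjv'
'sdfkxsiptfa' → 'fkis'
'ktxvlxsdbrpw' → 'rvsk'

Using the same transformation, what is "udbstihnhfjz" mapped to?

Looking at the pairs, the operation is to keep one character in every 3, starting at position 1 (positions 1st, 4th, 7th, ...), then swap the first and last characters.
On "udbstihnhfjz": the first step gives "ushf", and the second then gives "fshu".

fshu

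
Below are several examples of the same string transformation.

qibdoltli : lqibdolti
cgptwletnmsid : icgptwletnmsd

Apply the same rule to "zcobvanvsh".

szcobvanvh

Looking at the pairs, the operation is to move the last character to the front, then swap the first and last characters.
"zcobvanvsh" → "hzcobvanvs" → "szcobvanvh".
(Check on "cgptwletnmsid": → "dcgptwletnmsi" → "icgptwletnmsd" ✓)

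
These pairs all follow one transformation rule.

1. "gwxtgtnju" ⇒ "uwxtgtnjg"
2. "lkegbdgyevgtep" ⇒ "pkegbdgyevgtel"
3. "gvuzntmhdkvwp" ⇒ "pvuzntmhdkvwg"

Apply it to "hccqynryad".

The rule is to swap the first and last characters.
"hccqynryad" → "dccqynryah".

dccqynryah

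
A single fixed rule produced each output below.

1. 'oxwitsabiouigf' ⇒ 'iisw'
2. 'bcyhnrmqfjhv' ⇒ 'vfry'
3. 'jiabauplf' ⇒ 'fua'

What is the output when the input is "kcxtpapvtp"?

tax

Looking at the pairs, the operation is to keep one character in every 3, starting at position 3 (positions 3rd, 6th, 9th, ...), then reverse the string.
So "kcxtpapvtp" becomes "tax".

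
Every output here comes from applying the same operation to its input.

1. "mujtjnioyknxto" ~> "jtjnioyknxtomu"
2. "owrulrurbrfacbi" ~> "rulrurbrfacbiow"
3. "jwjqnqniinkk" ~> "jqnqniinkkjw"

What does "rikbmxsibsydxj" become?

Looking at the pairs, the operation is to move the first 2 characters to the end (rotate left by 2).
Applying that to "rikbmxsibsydxj" gives "kbmxsibsydxjri".

kbmxsibsydxjri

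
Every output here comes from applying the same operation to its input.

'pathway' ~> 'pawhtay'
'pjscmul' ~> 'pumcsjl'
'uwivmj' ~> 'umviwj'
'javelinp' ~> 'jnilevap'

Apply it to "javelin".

jilevan

Each output is the input with this applied: swap the first and last characters, then reverse the string.
"javelin" → "navelij" → "jilevan".
(Check on "javelinp": → "pavelinj" → "jnilevap" ✓)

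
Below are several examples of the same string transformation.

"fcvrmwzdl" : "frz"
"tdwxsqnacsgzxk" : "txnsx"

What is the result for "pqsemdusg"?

Looking at the pairs, the operation is to keep one character in every 3, starting at position 1 (positions 1st, 4th, 7th, ...).
On "pqsemdusg" that produces "peu".

peu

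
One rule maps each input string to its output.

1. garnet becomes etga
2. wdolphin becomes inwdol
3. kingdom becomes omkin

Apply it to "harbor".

Rule — move the last 2 characters to the front (rotate right by 2), then delete the last 2 characters.
Working it through for "harbor": intermediate "orharb", final "orha".

orha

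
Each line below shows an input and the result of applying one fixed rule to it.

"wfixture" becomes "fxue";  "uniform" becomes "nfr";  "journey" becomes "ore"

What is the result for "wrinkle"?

The pattern: keep every other character starting from the second (positions 2nd, 4th, 6th, ...).
So "wrinkle" becomes "rnl".

rnl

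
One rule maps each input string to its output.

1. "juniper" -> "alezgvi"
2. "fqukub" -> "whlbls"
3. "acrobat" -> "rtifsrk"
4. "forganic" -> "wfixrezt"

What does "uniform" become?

What's happening: shift every letter 9 places backward in the alphabet (wrapping around).
Applying that to "uniform" gives "lezwfid".

lezwfid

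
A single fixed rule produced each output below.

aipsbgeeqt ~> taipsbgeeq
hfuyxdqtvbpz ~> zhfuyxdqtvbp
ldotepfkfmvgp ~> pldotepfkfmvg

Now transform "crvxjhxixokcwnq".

Looking at the pairs, the operation is to move the last character to the front.
Applying that to "crvxjhxixokcwnq" gives "qcrvxjhxixokcwn".

qcrvxjhxixokcwn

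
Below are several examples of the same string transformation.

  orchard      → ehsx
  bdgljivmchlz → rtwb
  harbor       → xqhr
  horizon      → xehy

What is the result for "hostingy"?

The transformation: shift every letter 10 places backward in the alphabet (wrapping around), then keep only the first 4 characters.
Applying both steps to "hostingy": "xeijydwo", then "xeij".

xeij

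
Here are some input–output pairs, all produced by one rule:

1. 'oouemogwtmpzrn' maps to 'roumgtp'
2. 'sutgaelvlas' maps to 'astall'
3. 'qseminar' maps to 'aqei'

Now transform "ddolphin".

Looking at the pairs, the operation is to move the last 2 characters to the front (rotate right by 2), then keep every other character starting from the first (positions 1st, 3rd, 5th, ...).
On "ddolphin": the first step gives "inddolph", and the second then gives "idop".
(Check on "sutgaelvlas": → "assutgaelvl" → "astall" ✓)

idop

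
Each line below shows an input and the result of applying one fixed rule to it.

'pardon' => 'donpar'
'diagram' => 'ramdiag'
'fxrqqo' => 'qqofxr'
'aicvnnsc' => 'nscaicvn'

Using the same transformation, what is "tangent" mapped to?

enttang

The pattern: move the last 3 characters to the front (rotate right by 3).
Doing the same to "tangent": "enttang".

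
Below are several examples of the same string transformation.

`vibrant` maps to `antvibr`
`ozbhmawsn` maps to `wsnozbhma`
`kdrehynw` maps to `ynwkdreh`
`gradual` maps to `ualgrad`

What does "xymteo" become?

teoxym

Each output is the input with this applied: move the last 3 characters to the front (rotate right by 3).
For "xymteo" the result is "teoxym".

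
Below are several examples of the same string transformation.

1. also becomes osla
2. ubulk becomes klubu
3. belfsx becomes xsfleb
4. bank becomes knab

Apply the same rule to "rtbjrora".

arorjbtr

Looking at the pairs, the operation is to reverse the string.
Applying that to "rtbjrora" gives "arorjbtr".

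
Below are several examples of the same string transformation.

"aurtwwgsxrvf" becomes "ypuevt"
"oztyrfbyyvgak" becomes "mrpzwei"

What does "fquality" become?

dsjr

Each output is the input with this applied: shift every letter 2 places backward in the alphabet (wrapping around), then keep every other character starting from the first (positions 1st, 3rd, 5th, ...).
Applying both steps to "fquality": "dosyjgrw", then "dsjr".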